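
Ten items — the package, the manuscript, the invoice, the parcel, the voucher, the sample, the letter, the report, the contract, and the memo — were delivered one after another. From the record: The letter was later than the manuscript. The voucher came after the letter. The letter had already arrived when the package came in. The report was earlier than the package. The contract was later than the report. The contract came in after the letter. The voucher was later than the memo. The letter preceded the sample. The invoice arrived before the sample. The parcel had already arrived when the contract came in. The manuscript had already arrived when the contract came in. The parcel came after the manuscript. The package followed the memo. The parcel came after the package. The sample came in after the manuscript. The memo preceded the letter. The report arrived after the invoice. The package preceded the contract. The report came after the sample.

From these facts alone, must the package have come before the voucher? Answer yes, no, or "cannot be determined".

No chain of stated constraints runs from the package to the voucher, and none runs from the voucher to the package either.
So the relative order of the package and the voucher is not fixed by the given facts.

cannot be determined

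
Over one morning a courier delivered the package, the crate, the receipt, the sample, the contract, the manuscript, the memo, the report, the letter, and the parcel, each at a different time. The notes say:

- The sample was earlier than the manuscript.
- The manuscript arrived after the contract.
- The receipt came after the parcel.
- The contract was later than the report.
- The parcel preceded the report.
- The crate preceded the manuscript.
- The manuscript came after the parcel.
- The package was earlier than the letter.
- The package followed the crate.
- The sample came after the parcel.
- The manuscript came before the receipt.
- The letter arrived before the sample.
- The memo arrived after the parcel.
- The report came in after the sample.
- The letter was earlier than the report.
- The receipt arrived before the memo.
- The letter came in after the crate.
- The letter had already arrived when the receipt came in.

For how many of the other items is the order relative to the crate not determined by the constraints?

1

Forced after the crate: the contract, the letter, the manuscript, the memo, the package, the receipt, the report, and the sample.
That leaves the parcel with no forced order relative to the crate — 1.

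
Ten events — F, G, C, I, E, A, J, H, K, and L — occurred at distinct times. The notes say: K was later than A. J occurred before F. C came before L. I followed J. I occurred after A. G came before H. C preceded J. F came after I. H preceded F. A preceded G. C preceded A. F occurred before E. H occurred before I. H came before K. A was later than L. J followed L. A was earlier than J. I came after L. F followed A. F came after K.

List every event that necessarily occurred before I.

A, C, G, H, J, L

Directly stated before I: A, H, J, and L.
C reaches I via C → L → I.
G reaches I via G → H → I.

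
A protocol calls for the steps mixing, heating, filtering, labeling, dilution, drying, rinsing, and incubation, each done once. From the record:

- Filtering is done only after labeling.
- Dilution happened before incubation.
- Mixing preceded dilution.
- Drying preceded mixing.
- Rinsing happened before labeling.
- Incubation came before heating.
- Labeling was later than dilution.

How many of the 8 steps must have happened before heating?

Directly stated before heating: incubation.
Dilution reaches heating via dilution → incubation → heating.
Drying reaches heating via drying → mixing → dilution → incubation → heating.
Mixing reaches heating via mixing → dilution → incubation → heating.
That's dilution, drying, incubation, and mixing — 4 in all.

4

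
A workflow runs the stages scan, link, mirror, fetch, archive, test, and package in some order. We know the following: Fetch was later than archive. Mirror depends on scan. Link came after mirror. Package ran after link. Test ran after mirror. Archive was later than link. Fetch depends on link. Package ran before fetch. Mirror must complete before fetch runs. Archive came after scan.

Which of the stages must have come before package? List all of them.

Directly stated before package: link.
Mirror reaches package via mirror → link → package.
Scan reaches package via scan → mirror → link → package.
No chain forces archive (or any of the others) ahead of package.

link, mirror, scan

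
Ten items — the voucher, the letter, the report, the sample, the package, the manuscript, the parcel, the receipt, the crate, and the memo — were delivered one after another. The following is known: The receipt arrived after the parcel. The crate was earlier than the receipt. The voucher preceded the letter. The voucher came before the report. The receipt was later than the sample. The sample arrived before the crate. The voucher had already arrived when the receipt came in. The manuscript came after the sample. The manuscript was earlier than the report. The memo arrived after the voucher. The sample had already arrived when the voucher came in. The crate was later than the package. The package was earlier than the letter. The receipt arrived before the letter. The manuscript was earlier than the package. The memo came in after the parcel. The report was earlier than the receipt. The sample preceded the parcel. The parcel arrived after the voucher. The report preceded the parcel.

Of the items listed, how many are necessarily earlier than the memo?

5

Directly stated before the memo: the parcel and the voucher.
The manuscript reaches the memo via the manuscript → the report → the parcel → the memo.
The report reaches the memo via the report → the parcel → the memo.
The sample reaches the memo via the sample → the parcel → the memo.
No chain forces the letter (or any of the others) ahead of the memo.
That's the manuscript, the parcel, the report, the sample, and the voucher — 5 in all.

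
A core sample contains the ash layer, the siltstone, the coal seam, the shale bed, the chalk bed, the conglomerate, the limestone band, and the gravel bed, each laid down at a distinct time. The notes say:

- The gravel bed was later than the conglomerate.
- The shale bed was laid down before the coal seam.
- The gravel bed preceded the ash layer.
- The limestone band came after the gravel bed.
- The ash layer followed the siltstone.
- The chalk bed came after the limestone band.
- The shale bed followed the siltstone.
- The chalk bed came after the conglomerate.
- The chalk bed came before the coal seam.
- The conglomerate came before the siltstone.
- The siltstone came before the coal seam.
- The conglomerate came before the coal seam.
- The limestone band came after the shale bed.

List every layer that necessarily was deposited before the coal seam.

the chalk bed, the conglomerate, the gravel bed, the limestone band, the shale bed, the siltstone

Directly stated before the coal seam: the chalk bed, the conglomerate, the shale bed, and the siltstone.
The gravel bed reaches the coal seam via the gravel bed → the limestone band → the chalk bed → the coal seam.
The limestone band reaches the coal seam via the limestone band → the chalk bed → the coal seam.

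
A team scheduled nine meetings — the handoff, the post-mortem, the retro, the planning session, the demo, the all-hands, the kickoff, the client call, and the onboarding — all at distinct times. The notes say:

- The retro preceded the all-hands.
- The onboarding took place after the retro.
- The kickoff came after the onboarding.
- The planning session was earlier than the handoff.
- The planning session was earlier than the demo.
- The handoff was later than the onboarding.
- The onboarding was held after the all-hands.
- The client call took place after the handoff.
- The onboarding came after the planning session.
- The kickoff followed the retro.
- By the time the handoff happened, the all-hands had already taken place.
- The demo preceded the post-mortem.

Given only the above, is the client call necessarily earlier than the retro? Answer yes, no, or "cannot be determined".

Tracing the constraints gives the retro → the onboarding → the handoff → the client call, so the retro must come before the client call.
That means the client call cannot be before the retro.

no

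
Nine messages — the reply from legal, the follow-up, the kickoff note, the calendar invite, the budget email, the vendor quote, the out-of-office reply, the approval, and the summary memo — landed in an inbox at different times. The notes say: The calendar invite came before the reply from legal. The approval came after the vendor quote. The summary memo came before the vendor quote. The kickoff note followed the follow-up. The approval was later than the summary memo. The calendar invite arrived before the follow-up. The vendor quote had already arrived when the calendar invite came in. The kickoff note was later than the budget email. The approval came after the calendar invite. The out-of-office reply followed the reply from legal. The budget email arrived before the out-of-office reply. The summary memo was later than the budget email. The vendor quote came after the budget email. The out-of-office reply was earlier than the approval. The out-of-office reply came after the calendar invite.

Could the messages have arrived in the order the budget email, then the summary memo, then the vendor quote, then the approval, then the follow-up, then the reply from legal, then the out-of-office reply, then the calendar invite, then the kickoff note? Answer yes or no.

no

The constraints require the calendar invite before the follow-up, but in the proposed sequence the follow-up appears ahead of the calendar invite. That one violation is enough.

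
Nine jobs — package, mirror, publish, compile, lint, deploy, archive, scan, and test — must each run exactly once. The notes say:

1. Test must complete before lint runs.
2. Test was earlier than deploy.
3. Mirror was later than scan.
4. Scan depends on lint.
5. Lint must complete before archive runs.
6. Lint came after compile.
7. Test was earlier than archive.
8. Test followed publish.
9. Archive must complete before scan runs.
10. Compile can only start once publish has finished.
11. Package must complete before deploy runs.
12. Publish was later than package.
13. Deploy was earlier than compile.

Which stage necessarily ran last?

Every other stage has a chain of constraints placing it before mirror, so mirror is last.

mirror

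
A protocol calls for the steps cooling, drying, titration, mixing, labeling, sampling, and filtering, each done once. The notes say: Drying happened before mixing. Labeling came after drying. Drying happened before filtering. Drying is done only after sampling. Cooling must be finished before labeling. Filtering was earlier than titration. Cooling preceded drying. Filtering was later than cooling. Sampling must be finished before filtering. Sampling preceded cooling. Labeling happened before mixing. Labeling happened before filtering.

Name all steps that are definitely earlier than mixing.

cooling, drying, labeling, sampling

Directly stated before mixing: drying and labeling.
Cooling reaches mixing via cooling → drying → mixing.
Sampling reaches mixing via sampling → drying → mixing.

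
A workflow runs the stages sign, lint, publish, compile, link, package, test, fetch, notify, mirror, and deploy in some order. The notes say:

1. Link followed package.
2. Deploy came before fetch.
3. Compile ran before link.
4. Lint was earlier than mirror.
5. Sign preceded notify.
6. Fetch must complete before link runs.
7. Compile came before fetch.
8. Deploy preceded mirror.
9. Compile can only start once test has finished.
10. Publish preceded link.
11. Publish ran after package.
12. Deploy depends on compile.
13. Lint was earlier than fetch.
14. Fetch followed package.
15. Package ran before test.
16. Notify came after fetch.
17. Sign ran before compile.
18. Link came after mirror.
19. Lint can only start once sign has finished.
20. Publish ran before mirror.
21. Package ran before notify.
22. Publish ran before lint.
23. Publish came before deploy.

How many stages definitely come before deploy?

5

Directly stated before deploy: compile and publish.
Package reaches deploy via package → publish → deploy.
Sign reaches deploy via sign → compile → deploy.
Test reaches deploy via test → compile → deploy.
That's compile, package, publish, sign, and test — 5 in all.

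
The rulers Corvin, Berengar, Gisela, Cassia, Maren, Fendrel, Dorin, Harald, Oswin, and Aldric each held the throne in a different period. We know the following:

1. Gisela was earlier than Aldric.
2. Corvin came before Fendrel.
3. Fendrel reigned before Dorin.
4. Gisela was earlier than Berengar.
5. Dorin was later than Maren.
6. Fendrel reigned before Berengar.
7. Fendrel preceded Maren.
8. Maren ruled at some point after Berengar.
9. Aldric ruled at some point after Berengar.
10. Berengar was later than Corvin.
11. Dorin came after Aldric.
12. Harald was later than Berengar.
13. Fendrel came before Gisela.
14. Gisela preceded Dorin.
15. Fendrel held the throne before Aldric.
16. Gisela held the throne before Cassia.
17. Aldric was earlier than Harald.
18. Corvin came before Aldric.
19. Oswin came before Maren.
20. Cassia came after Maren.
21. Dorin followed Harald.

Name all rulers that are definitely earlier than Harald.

Directly stated before Harald: Aldric and Berengar.
Corvin reaches Harald via Corvin → Berengar → Harald.
Fendrel reaches Harald via Fendrel → Berengar → Harald.
Gisela reaches Harald via Gisela → Berengar → Harald.

Aldric, Berengar, Corvin, Fendrel, Gisela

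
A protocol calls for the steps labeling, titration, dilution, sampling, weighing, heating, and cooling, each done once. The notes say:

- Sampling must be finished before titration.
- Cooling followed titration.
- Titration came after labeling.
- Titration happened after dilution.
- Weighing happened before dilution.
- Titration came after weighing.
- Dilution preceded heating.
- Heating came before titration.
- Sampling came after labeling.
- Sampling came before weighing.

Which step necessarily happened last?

Every other step has a chain of constraints placing it before cooling, so cooling is last.

cooling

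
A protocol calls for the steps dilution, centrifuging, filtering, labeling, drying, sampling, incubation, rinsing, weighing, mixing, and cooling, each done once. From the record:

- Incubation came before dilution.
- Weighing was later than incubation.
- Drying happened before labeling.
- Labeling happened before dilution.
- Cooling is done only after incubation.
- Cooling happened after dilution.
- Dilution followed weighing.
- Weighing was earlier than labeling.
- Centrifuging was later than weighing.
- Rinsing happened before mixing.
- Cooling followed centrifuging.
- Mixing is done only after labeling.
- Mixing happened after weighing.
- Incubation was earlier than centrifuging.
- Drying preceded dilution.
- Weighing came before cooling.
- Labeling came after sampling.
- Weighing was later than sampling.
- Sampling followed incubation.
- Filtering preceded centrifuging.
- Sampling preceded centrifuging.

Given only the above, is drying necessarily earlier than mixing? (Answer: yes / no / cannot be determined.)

yes

Chain the constraints: drying → labeling → mixing. Each link is directly stated, so drying comes before mixing.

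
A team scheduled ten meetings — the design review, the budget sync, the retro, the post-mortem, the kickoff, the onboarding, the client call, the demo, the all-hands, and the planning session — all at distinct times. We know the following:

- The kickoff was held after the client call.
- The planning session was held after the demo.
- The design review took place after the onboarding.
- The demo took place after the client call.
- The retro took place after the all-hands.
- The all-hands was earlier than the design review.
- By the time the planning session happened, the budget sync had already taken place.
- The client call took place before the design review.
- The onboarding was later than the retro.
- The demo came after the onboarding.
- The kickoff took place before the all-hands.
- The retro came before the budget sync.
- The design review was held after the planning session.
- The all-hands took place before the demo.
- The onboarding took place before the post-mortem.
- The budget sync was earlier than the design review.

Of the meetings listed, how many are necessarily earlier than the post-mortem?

5

Directly stated before the post-mortem: the onboarding.
The all-hands reaches the post-mortem via the all-hands → the retro → the onboarding → the post-mortem.
The client call reaches the post-mortem via the client call → the kickoff → the all-hands → the retro → the onboarding → the post-mortem.
The kickoff reaches the post-mortem via the kickoff → the all-hands → the retro → the onboarding → the post-mortem.
Likewise the retro reaches the post-mortem by chaining the stated constraints.
No chain forces the budget sync (or any of the others) ahead of the post-mortem.
That's the all-hands, the client call, the kickoff, the onboarding, and the retro — 5 in all.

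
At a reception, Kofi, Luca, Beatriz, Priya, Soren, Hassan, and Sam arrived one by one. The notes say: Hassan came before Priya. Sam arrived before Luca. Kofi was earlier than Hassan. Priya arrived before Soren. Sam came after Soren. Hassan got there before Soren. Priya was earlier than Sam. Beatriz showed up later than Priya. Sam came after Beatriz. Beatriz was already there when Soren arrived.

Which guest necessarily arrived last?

Luca

Every other guest has a chain of constraints placing them before Luca, so Luca is last.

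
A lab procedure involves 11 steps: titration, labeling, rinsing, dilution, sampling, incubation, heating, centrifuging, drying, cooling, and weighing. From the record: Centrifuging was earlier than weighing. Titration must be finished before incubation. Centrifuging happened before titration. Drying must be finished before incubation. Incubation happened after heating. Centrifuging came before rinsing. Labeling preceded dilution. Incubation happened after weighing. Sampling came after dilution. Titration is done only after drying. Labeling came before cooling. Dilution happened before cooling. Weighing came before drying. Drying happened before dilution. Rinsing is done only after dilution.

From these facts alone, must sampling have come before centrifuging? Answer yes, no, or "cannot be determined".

no

Tracing the constraints gives centrifuging → weighing → drying → dilution → sampling, so centrifuging must come before sampling.
That means sampling cannot be before centrifuging.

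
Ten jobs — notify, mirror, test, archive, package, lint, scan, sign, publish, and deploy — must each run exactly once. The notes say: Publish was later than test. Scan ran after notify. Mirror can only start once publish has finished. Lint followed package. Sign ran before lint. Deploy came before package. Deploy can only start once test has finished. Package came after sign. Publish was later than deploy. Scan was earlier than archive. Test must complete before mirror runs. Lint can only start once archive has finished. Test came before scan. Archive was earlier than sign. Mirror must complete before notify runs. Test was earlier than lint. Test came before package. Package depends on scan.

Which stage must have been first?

test

Test has a chain of constraints placing it before every other stage, so test must be first.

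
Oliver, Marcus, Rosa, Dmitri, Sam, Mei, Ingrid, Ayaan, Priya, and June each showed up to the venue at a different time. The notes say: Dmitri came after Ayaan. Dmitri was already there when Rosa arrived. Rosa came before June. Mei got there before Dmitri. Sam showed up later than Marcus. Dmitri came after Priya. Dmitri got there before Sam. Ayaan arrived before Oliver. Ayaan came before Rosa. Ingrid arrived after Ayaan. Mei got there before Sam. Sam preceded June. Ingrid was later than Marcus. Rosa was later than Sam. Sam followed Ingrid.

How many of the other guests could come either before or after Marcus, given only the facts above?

5

Forced after Marcus: Ingrid, June, Rosa, and Sam.
That leaves Ayaan, Dmitri, Mei, Oliver, and Priya with no forced order relative to Marcus — 5.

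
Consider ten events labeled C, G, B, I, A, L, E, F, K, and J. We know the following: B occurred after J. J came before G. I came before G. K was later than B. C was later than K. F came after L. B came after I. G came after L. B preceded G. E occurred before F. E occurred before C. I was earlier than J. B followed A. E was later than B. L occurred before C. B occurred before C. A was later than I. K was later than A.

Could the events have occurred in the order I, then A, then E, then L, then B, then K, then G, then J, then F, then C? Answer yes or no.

no

The constraints require B before E, but in the proposed sequence E appears ahead of B. That one violation is enough.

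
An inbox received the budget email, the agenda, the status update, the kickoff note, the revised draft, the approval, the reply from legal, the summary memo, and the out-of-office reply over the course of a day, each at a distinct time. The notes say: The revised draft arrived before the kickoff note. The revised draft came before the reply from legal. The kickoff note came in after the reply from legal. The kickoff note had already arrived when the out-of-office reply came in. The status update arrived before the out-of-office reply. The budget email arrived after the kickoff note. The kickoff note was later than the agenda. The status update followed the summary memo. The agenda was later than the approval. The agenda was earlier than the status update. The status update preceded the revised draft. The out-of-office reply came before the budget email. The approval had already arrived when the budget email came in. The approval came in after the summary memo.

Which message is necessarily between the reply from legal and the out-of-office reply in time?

the kickoff note

Tracing the constraints gives the reply from legal → the kickoff note → the out-of-office reply, so the kickoff note sits after the reply from legal and before the out-of-office reply.
No other message is forced both after the reply from legal and before the out-of-office reply.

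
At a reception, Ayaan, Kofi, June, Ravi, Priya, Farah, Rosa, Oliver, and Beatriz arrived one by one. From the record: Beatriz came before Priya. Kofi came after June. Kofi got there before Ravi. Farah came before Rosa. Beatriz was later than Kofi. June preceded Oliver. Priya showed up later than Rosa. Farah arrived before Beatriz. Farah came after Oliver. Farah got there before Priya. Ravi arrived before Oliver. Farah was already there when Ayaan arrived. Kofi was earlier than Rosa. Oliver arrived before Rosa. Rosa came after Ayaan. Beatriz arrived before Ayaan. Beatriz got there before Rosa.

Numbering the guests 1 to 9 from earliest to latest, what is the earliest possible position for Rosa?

8

Ayaan, Beatriz, Farah, June, Kofi, Oliver, and Ravi must all come before Rosa — 7 forced predecessors.
Nothing else is forced ahead of Rosa, so their earliest slot is position 7 + 1 = 8.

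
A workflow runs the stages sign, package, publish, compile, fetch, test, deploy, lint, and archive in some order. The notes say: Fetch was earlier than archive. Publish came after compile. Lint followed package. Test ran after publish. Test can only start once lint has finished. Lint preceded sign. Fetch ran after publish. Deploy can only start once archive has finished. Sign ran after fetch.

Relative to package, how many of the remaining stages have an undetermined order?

5

Forced after package: lint, sign, and test.
That leaves archive, compile, deploy, fetch, and publish with no forced order relative to package — 5.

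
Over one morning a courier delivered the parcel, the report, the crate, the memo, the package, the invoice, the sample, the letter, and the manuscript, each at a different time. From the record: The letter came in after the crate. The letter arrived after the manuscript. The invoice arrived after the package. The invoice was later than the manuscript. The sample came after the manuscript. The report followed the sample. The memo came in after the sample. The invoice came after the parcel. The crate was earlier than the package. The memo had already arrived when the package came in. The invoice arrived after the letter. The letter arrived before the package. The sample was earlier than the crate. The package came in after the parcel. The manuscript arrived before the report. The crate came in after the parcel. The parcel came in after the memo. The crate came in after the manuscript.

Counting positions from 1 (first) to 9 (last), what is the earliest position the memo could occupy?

The manuscript and the sample must both come before the memo — 2 forced predecessors.
Nothing else is forced ahead of the memo, so its earliest slot is position 2 + 1 = 3.

3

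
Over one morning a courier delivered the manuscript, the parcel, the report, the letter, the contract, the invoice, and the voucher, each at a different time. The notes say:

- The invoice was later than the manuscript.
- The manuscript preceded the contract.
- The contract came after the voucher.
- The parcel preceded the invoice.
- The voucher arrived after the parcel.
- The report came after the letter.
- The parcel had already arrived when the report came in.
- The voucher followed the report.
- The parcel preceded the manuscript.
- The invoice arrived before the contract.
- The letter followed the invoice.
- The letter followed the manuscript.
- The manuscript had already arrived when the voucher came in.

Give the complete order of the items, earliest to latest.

the parcel, the manuscript, the invoice, the letter, the report, the voucher, the contract

The constraints fix every adjacent pair, so only one ordering works:
the parcel → the manuscript → the invoice → the letter → the report → the voucher → the contract.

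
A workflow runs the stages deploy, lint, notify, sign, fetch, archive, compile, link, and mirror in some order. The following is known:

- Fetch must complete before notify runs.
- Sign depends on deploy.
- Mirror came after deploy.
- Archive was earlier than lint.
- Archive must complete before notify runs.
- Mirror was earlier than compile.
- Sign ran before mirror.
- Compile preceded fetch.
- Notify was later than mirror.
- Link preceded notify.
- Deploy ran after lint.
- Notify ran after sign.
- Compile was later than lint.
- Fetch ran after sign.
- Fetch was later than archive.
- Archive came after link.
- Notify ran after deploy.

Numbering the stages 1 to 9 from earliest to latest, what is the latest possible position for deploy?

Deploy must come before compile, fetch, mirror, notify, and sign — 5 stages forced after it.
Everything else can be placed before deploy in some valid order, so deploy can sit as late as position 9 − 5 = 4.

4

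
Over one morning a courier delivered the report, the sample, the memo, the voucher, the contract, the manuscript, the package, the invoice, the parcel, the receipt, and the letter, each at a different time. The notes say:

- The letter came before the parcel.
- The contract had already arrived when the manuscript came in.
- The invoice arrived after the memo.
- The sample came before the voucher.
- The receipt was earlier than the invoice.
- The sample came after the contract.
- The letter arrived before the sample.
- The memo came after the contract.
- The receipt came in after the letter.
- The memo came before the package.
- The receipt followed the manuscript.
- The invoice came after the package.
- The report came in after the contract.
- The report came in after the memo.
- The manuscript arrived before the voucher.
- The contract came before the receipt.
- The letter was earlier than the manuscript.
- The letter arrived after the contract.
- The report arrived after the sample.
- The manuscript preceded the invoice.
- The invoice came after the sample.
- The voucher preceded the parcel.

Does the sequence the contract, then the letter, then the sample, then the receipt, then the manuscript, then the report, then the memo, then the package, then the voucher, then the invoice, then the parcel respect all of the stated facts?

no

The constraints require the memo before the report, but in the proposed sequence the report appears ahead of the memo. That one violation is enough.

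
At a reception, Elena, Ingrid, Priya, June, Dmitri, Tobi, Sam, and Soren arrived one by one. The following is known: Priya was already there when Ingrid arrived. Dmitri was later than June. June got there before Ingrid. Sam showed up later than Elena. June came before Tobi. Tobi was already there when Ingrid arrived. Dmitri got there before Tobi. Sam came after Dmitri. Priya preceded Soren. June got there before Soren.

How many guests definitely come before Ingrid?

Directly stated before Ingrid: June, Priya, and Tobi.
Dmitri reaches Ingrid via Dmitri → Tobi → Ingrid.
No chain forces Elena (or any of the others) ahead of Ingrid.
That's Dmitri, June, Priya, and Tobi — 4 in all.

4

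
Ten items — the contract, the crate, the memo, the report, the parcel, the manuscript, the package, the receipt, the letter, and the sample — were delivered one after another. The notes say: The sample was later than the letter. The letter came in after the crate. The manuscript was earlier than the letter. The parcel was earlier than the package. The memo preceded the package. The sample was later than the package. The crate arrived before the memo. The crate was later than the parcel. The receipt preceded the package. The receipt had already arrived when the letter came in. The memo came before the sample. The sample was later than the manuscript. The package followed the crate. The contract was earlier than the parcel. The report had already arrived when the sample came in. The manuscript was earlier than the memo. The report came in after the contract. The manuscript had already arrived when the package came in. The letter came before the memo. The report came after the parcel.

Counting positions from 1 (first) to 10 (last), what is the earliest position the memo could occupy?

7

The contract, the crate, the letter, the manuscript, the parcel, and the receipt must all come before the memo — 6 forced predecessors.
Nothing else is forced ahead of the memo, so its earliest slot is position 6 + 1 = 7.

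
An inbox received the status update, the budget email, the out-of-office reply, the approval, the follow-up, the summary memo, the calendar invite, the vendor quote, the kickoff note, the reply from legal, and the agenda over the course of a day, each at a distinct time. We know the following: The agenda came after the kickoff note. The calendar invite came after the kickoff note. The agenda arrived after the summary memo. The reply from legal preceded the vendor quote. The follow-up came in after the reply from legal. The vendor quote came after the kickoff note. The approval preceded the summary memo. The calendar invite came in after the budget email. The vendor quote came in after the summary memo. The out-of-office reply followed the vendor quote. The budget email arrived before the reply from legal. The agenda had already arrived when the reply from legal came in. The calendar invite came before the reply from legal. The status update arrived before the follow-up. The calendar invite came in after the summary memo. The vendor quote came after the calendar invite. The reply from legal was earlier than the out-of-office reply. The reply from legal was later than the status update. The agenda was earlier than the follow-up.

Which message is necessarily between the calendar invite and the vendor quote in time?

the reply from legal

Tracing the constraints gives the calendar invite → the reply from legal → the vendor quote, so the reply from legal sits after the calendar invite and before the vendor quote.
No other message is forced both after the calendar invite and before the vendor quote.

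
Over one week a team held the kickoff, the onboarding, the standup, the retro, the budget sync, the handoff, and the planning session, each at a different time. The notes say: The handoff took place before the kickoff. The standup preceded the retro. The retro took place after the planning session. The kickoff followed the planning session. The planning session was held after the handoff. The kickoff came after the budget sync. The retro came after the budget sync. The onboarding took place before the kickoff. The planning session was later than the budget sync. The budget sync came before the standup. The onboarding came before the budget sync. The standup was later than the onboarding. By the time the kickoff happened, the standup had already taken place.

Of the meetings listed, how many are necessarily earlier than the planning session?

3

Directly stated before the planning session: the budget sync and the handoff.
The onboarding reaches the planning session via the onboarding → the budget sync → the planning session.
No chain forces the kickoff (or any of the others) ahead of the planning session.
That's the budget sync, the handoff, and the onboarding — 3 in all.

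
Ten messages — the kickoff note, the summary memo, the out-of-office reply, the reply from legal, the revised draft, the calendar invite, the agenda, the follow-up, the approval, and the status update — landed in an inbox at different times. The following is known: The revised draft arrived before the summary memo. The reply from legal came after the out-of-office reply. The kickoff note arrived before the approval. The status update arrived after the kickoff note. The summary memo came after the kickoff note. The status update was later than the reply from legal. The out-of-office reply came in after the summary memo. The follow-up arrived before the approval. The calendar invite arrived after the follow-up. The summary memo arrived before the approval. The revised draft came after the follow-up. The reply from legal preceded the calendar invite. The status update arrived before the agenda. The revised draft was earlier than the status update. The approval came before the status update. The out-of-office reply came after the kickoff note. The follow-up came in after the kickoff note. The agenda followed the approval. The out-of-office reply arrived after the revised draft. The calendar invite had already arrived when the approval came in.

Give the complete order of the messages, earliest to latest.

the kickoff note, the follow-up, the revised draft, the summary memo, the out-of-office reply, the reply from legal, the calendar invite, the approval, the status update, the agenda

The constraints fix every adjacent pair, so only one ordering works:
the kickoff note → the follow-up → the revised draft → the summary memo → the out-of-office reply → the reply from legal → the calendar invite → the approval → the status update → the agenda.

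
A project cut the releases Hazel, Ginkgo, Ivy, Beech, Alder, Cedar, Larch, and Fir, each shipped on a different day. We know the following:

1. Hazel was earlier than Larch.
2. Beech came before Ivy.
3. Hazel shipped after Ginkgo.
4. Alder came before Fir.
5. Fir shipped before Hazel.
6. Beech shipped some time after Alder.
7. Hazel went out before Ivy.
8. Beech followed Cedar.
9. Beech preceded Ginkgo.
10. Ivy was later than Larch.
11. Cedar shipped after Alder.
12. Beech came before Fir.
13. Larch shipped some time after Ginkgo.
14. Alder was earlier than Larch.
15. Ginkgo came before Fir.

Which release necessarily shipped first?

Alder has a chain of constraints placing it before every other release, so Alder must be first.

Alder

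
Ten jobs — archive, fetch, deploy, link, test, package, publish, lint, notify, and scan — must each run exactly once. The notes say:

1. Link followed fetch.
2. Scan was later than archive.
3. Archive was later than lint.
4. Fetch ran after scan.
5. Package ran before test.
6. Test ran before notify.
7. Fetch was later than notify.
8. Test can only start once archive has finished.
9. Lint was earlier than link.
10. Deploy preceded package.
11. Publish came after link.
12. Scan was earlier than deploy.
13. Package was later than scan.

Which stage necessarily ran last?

publish

Every other stage has a chain of constraints placing it before publish, so publish is last.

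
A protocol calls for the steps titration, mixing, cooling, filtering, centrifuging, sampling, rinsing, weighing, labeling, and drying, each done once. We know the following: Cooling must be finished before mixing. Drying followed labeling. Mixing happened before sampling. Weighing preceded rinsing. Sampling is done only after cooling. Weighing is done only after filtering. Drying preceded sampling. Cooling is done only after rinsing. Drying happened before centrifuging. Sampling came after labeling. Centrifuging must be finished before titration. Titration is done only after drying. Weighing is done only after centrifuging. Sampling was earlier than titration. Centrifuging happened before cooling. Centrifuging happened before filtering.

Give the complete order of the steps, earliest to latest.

labeling, drying, centrifuging, filtering, weighing, rinsing, cooling, mixing, sampling, titration

The constraints fix every adjacent pair, so only one ordering works:
labeling → drying → centrifuging → filtering → weighing → rinsing → cooling → mixing → sampling → titration.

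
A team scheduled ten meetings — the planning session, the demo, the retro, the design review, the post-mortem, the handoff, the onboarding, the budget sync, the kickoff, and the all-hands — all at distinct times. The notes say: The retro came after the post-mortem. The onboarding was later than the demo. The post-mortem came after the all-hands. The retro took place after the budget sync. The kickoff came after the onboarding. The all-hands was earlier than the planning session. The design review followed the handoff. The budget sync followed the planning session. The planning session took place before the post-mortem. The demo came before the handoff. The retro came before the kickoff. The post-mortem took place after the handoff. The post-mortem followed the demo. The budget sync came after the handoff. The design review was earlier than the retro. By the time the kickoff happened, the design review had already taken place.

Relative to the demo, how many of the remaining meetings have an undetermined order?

Forced after the demo: the budget sync, the design review, the handoff, the kickoff, the onboarding, the post-mortem, and the retro.
That leaves the all-hands and the planning session with no forced order relative to the demo — 2.

2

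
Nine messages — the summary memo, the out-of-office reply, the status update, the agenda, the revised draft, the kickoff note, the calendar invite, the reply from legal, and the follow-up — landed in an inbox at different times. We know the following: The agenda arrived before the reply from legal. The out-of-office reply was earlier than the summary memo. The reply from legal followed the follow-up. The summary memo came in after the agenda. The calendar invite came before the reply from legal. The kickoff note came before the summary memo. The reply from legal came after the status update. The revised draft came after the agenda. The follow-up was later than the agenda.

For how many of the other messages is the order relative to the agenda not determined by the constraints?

Forced after the agenda: the follow-up, the reply from legal, the revised draft, and the summary memo.
That leaves the calendar invite, the kickoff note, the out-of-office reply, and the status update with no forced order relative to the agenda — 4.

4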